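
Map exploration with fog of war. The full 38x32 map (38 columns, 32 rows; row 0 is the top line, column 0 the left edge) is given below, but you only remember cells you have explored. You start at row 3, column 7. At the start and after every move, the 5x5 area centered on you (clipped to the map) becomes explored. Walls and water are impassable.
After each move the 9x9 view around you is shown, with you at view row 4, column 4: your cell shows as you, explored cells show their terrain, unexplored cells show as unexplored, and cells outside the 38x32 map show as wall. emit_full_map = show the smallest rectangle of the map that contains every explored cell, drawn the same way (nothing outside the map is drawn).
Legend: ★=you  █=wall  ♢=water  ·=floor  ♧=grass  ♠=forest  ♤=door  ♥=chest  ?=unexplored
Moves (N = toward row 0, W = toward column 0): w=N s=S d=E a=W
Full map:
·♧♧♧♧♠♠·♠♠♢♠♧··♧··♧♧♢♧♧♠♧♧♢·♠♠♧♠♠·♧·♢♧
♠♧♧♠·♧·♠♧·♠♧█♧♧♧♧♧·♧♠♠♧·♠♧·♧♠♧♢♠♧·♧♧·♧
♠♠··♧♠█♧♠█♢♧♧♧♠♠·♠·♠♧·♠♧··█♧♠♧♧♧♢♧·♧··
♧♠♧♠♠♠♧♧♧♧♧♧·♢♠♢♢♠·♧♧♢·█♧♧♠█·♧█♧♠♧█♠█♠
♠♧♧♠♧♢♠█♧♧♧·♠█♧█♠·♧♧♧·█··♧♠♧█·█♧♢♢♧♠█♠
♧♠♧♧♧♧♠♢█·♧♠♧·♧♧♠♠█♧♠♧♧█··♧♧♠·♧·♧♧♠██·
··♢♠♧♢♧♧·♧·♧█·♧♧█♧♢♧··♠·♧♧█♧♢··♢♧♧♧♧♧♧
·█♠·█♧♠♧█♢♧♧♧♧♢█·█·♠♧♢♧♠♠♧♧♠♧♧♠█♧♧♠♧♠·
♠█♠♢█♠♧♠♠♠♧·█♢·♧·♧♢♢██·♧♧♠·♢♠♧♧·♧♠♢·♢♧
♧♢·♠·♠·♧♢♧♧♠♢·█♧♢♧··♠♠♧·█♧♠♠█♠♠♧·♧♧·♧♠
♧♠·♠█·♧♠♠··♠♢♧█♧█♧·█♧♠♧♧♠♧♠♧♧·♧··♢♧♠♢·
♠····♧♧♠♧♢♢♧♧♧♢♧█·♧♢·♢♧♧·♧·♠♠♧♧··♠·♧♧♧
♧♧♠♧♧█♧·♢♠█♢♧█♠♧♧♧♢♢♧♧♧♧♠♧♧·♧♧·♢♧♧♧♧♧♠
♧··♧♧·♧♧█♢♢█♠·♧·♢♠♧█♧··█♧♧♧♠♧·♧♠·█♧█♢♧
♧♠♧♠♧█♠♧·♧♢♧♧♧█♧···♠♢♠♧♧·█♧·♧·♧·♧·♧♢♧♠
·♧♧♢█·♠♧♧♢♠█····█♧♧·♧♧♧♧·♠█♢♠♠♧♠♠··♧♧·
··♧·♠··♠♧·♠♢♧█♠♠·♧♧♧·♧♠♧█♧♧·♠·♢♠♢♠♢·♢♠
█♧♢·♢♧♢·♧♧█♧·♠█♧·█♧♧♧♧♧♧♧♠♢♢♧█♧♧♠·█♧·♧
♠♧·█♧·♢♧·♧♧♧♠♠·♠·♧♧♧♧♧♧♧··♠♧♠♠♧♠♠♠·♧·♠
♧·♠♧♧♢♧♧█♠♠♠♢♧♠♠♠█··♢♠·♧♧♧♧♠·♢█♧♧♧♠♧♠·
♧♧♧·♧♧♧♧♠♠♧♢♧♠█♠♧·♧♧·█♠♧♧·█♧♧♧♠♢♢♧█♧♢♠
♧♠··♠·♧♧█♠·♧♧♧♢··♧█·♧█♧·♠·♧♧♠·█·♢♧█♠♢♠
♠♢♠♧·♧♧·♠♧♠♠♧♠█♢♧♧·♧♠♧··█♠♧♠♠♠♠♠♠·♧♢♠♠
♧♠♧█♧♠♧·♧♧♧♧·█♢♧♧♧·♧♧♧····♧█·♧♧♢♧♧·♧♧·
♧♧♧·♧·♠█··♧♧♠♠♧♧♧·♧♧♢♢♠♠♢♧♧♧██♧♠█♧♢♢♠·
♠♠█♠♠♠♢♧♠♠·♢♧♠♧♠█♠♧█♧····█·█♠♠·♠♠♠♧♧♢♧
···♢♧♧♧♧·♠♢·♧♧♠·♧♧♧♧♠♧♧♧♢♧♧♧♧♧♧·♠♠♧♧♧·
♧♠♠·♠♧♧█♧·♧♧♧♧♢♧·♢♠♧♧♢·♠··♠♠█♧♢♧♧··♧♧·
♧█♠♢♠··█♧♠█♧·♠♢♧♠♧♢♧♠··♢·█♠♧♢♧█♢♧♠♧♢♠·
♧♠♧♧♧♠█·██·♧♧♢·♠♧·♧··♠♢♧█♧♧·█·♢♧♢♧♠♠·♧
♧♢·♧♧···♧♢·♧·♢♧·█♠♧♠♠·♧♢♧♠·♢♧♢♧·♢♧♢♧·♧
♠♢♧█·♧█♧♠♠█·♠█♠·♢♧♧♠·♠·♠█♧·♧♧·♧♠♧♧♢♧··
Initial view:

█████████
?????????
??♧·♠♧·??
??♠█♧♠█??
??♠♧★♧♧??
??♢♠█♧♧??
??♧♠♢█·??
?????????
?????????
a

█████████
?????????
??·♧·♠♧·?
??♧♠█♧♠█?
??♠♠★♧♧♧?
??♧♢♠█♧♧?
??♧♧♠♢█·?
?????????
?????????

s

?????????
??·♧·♠♧·?
??♧♠█♧♠█?
??♠♠♧♧♧♧?
??♧♢★█♧♧?
??♧♧♠♢█·?
??♧♢♧♧·??
?????????
?????????

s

??·♧·♠♧·?
??♧♠█♧♠█?
??♠♠♧♧♧♧?
??♧♢♠█♧♧?
??♧♧★♢█·?
??♧♢♧♧·??
??█♧♠♧█??
?????????
?????????

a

???·♧·♠♧·
???♧♠█♧♠█
??♠♠♠♧♧♧♧
??♠♧♢♠█♧♧
??♧♧★♠♢█·
??♠♧♢♧♧·?
??·█♧♠♧█?
?????????
?????????

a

????·♧·♠♧
????♧♠█♧♠
??♧♠♠♠♧♧♧
??♧♠♧♢♠█♧
??♧♧★♧♠♢█
??♢♠♧♢♧♧·
??♠·█♧♠♧█
?????????
?????????

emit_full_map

??·♧·♠♧·
??♧♠█♧♠█
♧♠♠♠♧♧♧♧
♧♠♧♢♠█♧♧
♧♧★♧♠♢█·
♢♠♧♢♧♧·?
♠·█♧♠♧█?

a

█????·♧·♠
█????♧♠█♧
█?♠♧♠♠♠♧♧
█?♧♧♠♧♢♠█
█?♠♧★♧♧♠♢
█?·♢♠♧♢♧♧
█?█♠·█♧♠♧
█????????
█????????

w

█????????
█????·♧·♠
█?♠··♧♠█♧
█?♠♧♠♠♠♧♧
█?♧♧★♧♢♠█
█?♠♧♧♧♧♠♢
█?·♢♠♧♢♧♧
█?█♠·█♧♠♧
█????????

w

█████████
█????????
█?♧♧♠·♧·♠
█?♠··♧♠█♧
█?♠♧★♠♠♧♧
█?♧♧♠♧♢♠█
█?♠♧♧♧♧♠♢
█?·♢♠♧♢♧♧
█?█♠·█♧♠♧

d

█████████
?????????
?♧♧♠·♧·♠♧
?♠··♧♠█♧♠
?♠♧♠★♠♧♧♧
?♧♧♠♧♢♠█♧
?♠♧♧♧♧♠♢█
?·♢♠♧♢♧♧·
?█♠·█♧♠♧█

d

█████████
?????????
♧♧♠·♧·♠♧·
♠··♧♠█♧♠█
♠♧♠♠★♧♧♧♧
♧♧♠♧♢♠█♧♧
♠♧♧♧♧♠♢█·
·♢♠♧♢♧♧·?
█♠·█♧♠♧█?

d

█████████
?????????
♧♠·♧·♠♧·?
··♧♠█♧♠█?
♧♠♠♠★♧♧♧?
♧♠♧♢♠█♧♧?
♧♧♧♧♠♢█·?
♢♠♧♢♧♧·??
♠·█♧♠♧█??

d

█████████
?????????
♠·♧·♠♧·??
·♧♠█♧♠█??
♠♠♠♧★♧♧??
♠♧♢♠█♧♧??
♧♧♧♠♢█·??
♠♧♢♧♧·???
·█♧♠♧█???

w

█████████
█████████
??♠♠·♠♠??
♠·♧·♠♧·??
·♧♠█★♠█??
♠♠♠♧♧♧♧??
♠♧♢♠█♧♧??
♧♧♧♠♢█·??
♠♧♢♧♧·???

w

█████████
█████████
█████████
??♠♠·♠♠??
♠·♧·★♧·??
·♧♠█♧♠█??
♠♠♠♧♧♧♧??
♠♧♢♠█♧♧??
♧♧♧♠♢█·??

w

█████████
█████████
█████████
█████████
??♠♠★♠♠??
♠·♧·♠♧·??
·♧♠█♧♠█??
♠♠♠♧♧♧♧??
♠♧♢♠█♧♧??

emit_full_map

????♠♠★♠♠
♧♧♠·♧·♠♧·
♠··♧♠█♧♠█
♠♧♠♠♠♧♧♧♧
♧♧♠♧♢♠█♧♧
♠♧♧♧♧♠♢█·
·♢♠♧♢♧♧·?
█♠·█♧♠♧█?

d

█████████
█████████
█████████
█████████
?♠♠·★♠♢??
·♧·♠♧·♠??
♧♠█♧♠█♢??
♠♠♧♧♧♧???
♧♢♠█♧♧???

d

█████████
█████████
█████████
█████████
♠♠·♠★♢♠??
♧·♠♧·♠♧??
♠█♧♠█♢♧??
♠♧♧♧♧????
♢♠█♧♧????

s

█████████
█████████
█████████
♠♠·♠♠♢♠??
♧·♠♧★♠♧??
♠█♧♠█♢♧??
♠♧♧♧♧♧♧??
♢♠█♧♧????
♧♠♢█·????

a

█████████
█████████
█████████
?♠♠·♠♠♢♠?
·♧·♠★·♠♧?
♧♠█♧♠█♢♧?
♠♠♧♧♧♧♧♧?
♧♢♠█♧♧???
♧♧♠♢█·???

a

█████████
█████████
█████████
??♠♠·♠♠♢♠
♠·♧·★♧·♠♧
·♧♠█♧♠█♢♧
♠♠♠♧♧♧♧♧♧
♠♧♢♠█♧♧??
♧♧♧♠♢█·??

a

█████████
█████████
█████████
??♧♠♠·♠♠♢
♧♠·♧★♠♧·♠
··♧♠█♧♠█♢
♧♠♠♠♧♧♧♧♧
♧♠♧♢♠█♧♧?
♧♧♧♧♠♢█·?

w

█████████
█████████
█████████
█████████
??♧♠★·♠♠♢
♧♠·♧·♠♧·♠
··♧♠█♧♠█♢
♧♠♠♠♧♧♧♧♧
♧♠♧♢♠█♧♧?

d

█████████
█████████
█████████
█████████
?♧♠♠★♠♠♢♠
♠·♧·♠♧·♠♧
·♧♠█♧♠█♢♧
♠♠♠♧♧♧♧♧♧
♠♧♢♠█♧♧??

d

█████████
█████████
█████████
█████████
♧♠♠·★♠♢♠?
·♧·♠♧·♠♧?
♧♠█♧♠█♢♧?
♠♠♧♧♧♧♧♧?
♧♢♠█♧♧???

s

█████████
█████████
█████████
♧♠♠·♠♠♢♠?
·♧·♠★·♠♧?
♧♠█♧♠█♢♧?
♠♠♧♧♧♧♧♧?
♧♢♠█♧♧???
♧♧♠♢█·???

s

█████████
█████████
♧♠♠·♠♠♢♠?
·♧·♠♧·♠♧?
♧♠█♧★█♢♧?
♠♠♧♧♧♧♧♧?
♧♢♠█♧♧♧??
♧♧♠♢█·???
♧♢♧♧·????

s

█████████
♧♠♠·♠♠♢♠?
·♧·♠♧·♠♧?
♧♠█♧♠█♢♧?
♠♠♧♧★♧♧♧?
♧♢♠█♧♧♧??
♧♧♠♢█·♧??
♧♢♧♧·????
█♧♠♧█????

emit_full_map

???♧♠♠·♠♠♢♠
♧♧♠·♧·♠♧·♠♧
♠··♧♠█♧♠█♢♧
♠♧♠♠♠♧♧★♧♧♧
♧♧♠♧♢♠█♧♧♧?
♠♧♧♧♧♠♢█·♧?
·♢♠♧♢♧♧·???
█♠·█♧♠♧█???

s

♧♠♠·♠♠♢♠?
·♧·♠♧·♠♧?
♧♠█♧♠█♢♧?
♠♠♧♧♧♧♧♧?
♧♢♠█★♧♧??
♧♧♠♢█·♧??
♧♢♧♧·♧·??
█♧♠♧█????
?????????

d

♠♠·♠♠♢♠??
♧·♠♧·♠♧??
♠█♧♠█♢♧??
♠♧♧♧♧♧♧??
♢♠█♧★♧·??
♧♠♢█·♧♠??
♢♧♧·♧·♧??
♧♠♧█?????
?????????

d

♠·♠♠♢♠???
·♠♧·♠♧???
█♧♠█♢♧♧??
♧♧♧♧♧♧·??
♠█♧♧★·♠??
♠♢█·♧♠♧??
♧♧·♧·♧█??
♠♧█??????
?????????

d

·♠♠♢♠????
♠♧·♠♧????
♧♠█♢♧♧♧??
♧♧♧♧♧·♢??
█♧♧♧★♠█??
♢█·♧♠♧·??
♧·♧·♧█·??
♧█???????
?????????

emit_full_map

???♧♠♠·♠♠♢♠??
♧♧♠·♧·♠♧·♠♧??
♠··♧♠█♧♠█♢♧♧♧
♠♧♠♠♠♧♧♧♧♧♧·♢
♧♧♠♧♢♠█♧♧♧★♠█
♠♧♧♧♧♠♢█·♧♠♧·
·♢♠♧♢♧♧·♧·♧█·
█♠·█♧♠♧█?????

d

♠♠♢♠?????
♧·♠♧?????
♠█♢♧♧♧♠??
♧♧♧♧·♢♠??
♧♧♧·★█♧??
█·♧♠♧·♧??
·♧·♧█·♧??
█????????
?????????

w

█████████
♠♠♢♠?????
♧·♠♧█♧♧??
♠█♢♧♧♧♠??
♧♧♧♧★♢♠??
♧♧♧·♠█♧??
█·♧♠♧·♧??
·♧·♧█·♧??
█????????

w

█████████
█████████
♠♠♢♠♧··??
♧·♠♧█♧♧??
♠█♢♧★♧♠??
♧♧♧♧·♢♠??
♧♧♧·♠█♧??
█·♧♠♧·♧??
·♧·♧█·♧??

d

█████████
█████████
♠♢♠♧··♧??
·♠♧█♧♧♧??
█♢♧♧★♠♠??
♧♧♧·♢♠♢??
♧♧·♠█♧█??
·♧♠♧·♧???
♧·♧█·♧???

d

█████████
█████████
♢♠♧··♧·??
♠♧█♧♧♧♧??
♢♧♧♧★♠·??
♧♧·♢♠♢♢??
♧·♠█♧█♠??
♧♠♧·♧????
·♧█·♧????

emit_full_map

???♧♠♠·♠♠♢♠♧··♧·
♧♧♠·♧·♠♧·♠♧█♧♧♧♧
♠··♧♠█♧♠█♢♧♧♧★♠·
♠♧♠♠♠♧♧♧♧♧♧·♢♠♢♢
♧♧♠♧♢♠█♧♧♧·♠█♧█♠
♠♧♧♧♧♠♢█·♧♠♧·♧??
·♢♠♧♢♧♧·♧·♧█·♧??
█♠·█♧♠♧█????????


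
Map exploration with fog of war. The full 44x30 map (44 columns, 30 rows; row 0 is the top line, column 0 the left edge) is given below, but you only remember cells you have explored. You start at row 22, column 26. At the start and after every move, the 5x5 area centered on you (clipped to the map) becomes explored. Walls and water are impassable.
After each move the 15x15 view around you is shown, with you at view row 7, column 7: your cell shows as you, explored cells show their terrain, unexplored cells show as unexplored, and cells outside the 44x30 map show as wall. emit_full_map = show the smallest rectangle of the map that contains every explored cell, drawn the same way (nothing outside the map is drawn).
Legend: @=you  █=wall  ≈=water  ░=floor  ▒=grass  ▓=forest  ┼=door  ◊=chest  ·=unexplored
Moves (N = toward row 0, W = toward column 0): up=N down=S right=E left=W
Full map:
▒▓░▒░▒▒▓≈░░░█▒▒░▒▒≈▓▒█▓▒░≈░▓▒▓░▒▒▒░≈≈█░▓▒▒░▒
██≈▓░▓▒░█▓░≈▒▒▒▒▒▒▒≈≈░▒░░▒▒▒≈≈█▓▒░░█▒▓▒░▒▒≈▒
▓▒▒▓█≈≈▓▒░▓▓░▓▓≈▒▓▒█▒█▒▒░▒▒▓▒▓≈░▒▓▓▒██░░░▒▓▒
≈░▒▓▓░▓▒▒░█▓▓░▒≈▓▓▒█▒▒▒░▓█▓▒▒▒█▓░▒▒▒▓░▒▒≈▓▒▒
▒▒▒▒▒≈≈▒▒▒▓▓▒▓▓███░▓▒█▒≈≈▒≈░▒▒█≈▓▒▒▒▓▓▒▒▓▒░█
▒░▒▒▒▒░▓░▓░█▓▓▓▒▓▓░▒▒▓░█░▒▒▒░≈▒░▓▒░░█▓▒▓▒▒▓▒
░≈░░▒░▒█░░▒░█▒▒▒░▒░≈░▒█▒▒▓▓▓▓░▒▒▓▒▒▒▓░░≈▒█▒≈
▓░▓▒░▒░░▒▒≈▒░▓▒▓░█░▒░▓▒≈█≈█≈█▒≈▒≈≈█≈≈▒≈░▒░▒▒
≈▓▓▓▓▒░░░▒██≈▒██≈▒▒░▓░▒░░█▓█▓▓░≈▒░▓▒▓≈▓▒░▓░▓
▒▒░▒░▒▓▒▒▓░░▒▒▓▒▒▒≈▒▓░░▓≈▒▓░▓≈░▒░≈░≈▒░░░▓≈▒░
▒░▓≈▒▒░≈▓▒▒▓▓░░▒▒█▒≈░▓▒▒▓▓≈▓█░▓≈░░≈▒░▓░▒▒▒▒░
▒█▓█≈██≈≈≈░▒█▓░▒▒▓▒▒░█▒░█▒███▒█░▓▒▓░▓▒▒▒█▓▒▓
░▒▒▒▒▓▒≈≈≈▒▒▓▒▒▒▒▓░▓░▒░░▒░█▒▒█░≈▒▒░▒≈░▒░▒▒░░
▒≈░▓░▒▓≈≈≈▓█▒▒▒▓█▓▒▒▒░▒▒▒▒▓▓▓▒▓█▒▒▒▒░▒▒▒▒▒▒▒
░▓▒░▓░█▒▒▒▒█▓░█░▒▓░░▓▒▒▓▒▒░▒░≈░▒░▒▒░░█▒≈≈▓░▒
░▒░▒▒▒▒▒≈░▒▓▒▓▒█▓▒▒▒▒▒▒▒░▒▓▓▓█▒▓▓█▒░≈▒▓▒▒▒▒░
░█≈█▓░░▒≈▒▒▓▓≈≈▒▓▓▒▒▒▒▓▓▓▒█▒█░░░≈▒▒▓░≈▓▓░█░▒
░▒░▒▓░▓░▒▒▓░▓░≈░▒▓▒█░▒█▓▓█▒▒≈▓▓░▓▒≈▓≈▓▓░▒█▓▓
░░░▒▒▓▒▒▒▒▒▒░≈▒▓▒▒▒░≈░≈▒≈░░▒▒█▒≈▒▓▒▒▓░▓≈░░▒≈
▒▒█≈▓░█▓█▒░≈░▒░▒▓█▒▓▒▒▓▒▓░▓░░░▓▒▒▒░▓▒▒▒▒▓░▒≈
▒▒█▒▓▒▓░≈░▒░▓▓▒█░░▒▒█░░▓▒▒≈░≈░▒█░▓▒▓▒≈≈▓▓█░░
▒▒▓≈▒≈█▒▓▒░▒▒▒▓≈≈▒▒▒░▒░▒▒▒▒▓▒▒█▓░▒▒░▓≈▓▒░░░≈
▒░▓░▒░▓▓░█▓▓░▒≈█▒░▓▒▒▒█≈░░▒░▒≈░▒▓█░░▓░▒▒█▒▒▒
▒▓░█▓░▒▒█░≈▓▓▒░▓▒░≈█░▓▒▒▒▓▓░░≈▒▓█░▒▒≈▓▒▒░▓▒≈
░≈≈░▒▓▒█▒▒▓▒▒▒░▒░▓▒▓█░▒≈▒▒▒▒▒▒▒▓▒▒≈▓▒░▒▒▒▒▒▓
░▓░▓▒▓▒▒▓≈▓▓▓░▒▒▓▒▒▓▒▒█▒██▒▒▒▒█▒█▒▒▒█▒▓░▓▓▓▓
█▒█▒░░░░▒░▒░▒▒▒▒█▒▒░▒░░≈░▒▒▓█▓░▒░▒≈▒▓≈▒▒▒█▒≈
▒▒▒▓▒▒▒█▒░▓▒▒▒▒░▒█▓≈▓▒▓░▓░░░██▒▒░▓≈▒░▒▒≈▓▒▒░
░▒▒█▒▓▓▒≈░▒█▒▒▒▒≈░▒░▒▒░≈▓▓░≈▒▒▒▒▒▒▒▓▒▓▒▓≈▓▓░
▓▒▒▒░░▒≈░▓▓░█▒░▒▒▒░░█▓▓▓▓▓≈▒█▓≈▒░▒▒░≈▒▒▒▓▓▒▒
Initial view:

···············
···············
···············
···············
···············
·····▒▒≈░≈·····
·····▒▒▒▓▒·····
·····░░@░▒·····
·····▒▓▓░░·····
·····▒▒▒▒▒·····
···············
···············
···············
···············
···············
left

···············
···············
···············
···············
···············
·····▓▒▒≈░≈····
·····▒▒▒▒▓▒····
·····≈░@▒░▒····
·····▒▒▓▓░░····
·····≈▒▒▒▒▒····
···············
···············
···············
···············
···············

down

···············
···············
···············
···············
·····▓▒▒≈░≈····
·····▒▒▒▒▓▒····
·····≈░░▒░▒····
·····▒▒@▓░░····
·····≈▒▒▒▒▒····
·····▒██▒▒·····
···············
···············
···············
···············
███████████████

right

···············
···············
···············
···············
····▓▒▒≈░≈·····
····▒▒▒▒▓▒·····
····≈░░▒░▒·····
····▒▒▓@░░·····
····≈▒▒▒▒▒·····
····▒██▒▒▒·····
···············
···············
···············
···············
███████████████

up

···············
···············
···············
···············
···············
····▓▒▒≈░≈·····
····▒▒▒▒▓▒·····
····≈░░@░▒·····
····▒▒▓▓░░·····
····≈▒▒▒▒▒·····
····▒██▒▒▒·····
···············
···············
···············
···············

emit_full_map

▓▒▒≈░≈
▒▒▒▒▓▒
≈░░@░▒
▒▒▓▓░░
≈▒▒▒▒▒
▒██▒▒▒

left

···············
···············
···············
···············
···············
·····▓▒▒≈░≈····
·····▒▒▒▒▓▒····
·····≈░@▒░▒····
·····▒▒▓▓░░····
·····≈▒▒▒▒▒····
·····▒██▒▒▒····
···············
···············
···············
···············

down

···············
···············
···············
···············
·····▓▒▒≈░≈····
·····▒▒▒▒▓▒····
·····≈░░▒░▒····
·····▒▒@▓░░····
·····≈▒▒▒▒▒····
·····▒██▒▒▒····
···············
···············
···············
···············
███████████████

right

···············
···············
···············
···············
····▓▒▒≈░≈·····
····▒▒▒▒▓▒·····
····≈░░▒░▒·····
····▒▒▓@░░·····
····≈▒▒▒▒▒·····
····▒██▒▒▒·····
···············
···············
···············
···············
███████████████

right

···············
···············
···············
···············
···▓▒▒≈░≈······
···▒▒▒▒▓▒▒·····
···≈░░▒░▒≈·····
···▒▒▓▓@░≈·····
···≈▒▒▒▒▒▒·····
···▒██▒▒▒▒·····
···············
···············
···············
···············
███████████████

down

···············
···············
···············
···▓▒▒≈░≈······
···▒▒▒▒▓▒▒·····
···≈░░▒░▒≈·····
···▒▒▓▓░░≈·····
···≈▒▒▒@▒▒·····
···▒██▒▒▒▒·····
·····▒▒▓█▓·····
···············
···············
···············
███████████████
███████████████

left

···············
···············
···············
····▓▒▒≈░≈·····
····▒▒▒▒▓▒▒····
····≈░░▒░▒≈····
····▒▒▓▓░░≈····
····≈▒▒@▒▒▒····
····▒██▒▒▒▒····
·····░▒▒▓█▓····
···············
···············
···············
███████████████
███████████████

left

···············
···············
···············
·····▓▒▒≈░≈····
·····▒▒▒▒▓▒▒···
·····≈░░▒░▒≈···
·····▒▒▓▓░░≈···
·····≈▒@▒▒▒▒···
·····▒██▒▒▒▒···
·····≈░▒▒▓█▓···
···············
···············
···············
███████████████
███████████████

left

···············
···············
···············
······▓▒▒≈░≈···
······▒▒▒▒▓▒▒··
·····█≈░░▒░▒≈··
·····▒▒▒▓▓░░≈··
·····▒≈@▒▒▒▒▒··
·····█▒██▒▒▒▒··
·····░≈░▒▒▓█▓··
···············
···············
···············
███████████████
███████████████

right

···············
···············
···············
·····▓▒▒≈░≈····
·····▒▒▒▒▓▒▒···
····█≈░░▒░▒≈···
····▒▒▒▓▓░░≈···
····▒≈▒@▒▒▒▒···
····█▒██▒▒▒▒···
····░≈░▒▒▓█▓···
···············
···············
···············
███████████████
███████████████

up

···············
···············
···············
···············
·····▓▒▒≈░≈····
·····▒▒▒▒▓▒▒···
····█≈░░▒░▒≈···
····▒▒▒@▓░░≈···
····▒≈▒▒▒▒▒▒···
····█▒██▒▒▒▒···
····░≈░▒▒▓█▓···
···············
···············
···············
███████████████

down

···············
···············
···············
·····▓▒▒≈░≈····
·····▒▒▒▒▓▒▒···
····█≈░░▒░▒≈···
····▒▒▒▓▓░░≈···
····▒≈▒@▒▒▒▒···
····█▒██▒▒▒▒···
····░≈░▒▒▓█▓···
···············
···············
···············
███████████████
███████████████

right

···············
···············
···············
····▓▒▒≈░≈·····
····▒▒▒▒▓▒▒····
···█≈░░▒░▒≈····
···▒▒▒▓▓░░≈····
···▒≈▒▒@▒▒▒····
···█▒██▒▒▒▒····
···░≈░▒▒▓█▓····
···············
···············
···············
███████████████
███████████████

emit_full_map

·▓▒▒≈░≈·
·▒▒▒▒▓▒▒
█≈░░▒░▒≈
▒▒▒▓▓░░≈
▒≈▒▒@▒▒▒
█▒██▒▒▒▒
░≈░▒▒▓█▓


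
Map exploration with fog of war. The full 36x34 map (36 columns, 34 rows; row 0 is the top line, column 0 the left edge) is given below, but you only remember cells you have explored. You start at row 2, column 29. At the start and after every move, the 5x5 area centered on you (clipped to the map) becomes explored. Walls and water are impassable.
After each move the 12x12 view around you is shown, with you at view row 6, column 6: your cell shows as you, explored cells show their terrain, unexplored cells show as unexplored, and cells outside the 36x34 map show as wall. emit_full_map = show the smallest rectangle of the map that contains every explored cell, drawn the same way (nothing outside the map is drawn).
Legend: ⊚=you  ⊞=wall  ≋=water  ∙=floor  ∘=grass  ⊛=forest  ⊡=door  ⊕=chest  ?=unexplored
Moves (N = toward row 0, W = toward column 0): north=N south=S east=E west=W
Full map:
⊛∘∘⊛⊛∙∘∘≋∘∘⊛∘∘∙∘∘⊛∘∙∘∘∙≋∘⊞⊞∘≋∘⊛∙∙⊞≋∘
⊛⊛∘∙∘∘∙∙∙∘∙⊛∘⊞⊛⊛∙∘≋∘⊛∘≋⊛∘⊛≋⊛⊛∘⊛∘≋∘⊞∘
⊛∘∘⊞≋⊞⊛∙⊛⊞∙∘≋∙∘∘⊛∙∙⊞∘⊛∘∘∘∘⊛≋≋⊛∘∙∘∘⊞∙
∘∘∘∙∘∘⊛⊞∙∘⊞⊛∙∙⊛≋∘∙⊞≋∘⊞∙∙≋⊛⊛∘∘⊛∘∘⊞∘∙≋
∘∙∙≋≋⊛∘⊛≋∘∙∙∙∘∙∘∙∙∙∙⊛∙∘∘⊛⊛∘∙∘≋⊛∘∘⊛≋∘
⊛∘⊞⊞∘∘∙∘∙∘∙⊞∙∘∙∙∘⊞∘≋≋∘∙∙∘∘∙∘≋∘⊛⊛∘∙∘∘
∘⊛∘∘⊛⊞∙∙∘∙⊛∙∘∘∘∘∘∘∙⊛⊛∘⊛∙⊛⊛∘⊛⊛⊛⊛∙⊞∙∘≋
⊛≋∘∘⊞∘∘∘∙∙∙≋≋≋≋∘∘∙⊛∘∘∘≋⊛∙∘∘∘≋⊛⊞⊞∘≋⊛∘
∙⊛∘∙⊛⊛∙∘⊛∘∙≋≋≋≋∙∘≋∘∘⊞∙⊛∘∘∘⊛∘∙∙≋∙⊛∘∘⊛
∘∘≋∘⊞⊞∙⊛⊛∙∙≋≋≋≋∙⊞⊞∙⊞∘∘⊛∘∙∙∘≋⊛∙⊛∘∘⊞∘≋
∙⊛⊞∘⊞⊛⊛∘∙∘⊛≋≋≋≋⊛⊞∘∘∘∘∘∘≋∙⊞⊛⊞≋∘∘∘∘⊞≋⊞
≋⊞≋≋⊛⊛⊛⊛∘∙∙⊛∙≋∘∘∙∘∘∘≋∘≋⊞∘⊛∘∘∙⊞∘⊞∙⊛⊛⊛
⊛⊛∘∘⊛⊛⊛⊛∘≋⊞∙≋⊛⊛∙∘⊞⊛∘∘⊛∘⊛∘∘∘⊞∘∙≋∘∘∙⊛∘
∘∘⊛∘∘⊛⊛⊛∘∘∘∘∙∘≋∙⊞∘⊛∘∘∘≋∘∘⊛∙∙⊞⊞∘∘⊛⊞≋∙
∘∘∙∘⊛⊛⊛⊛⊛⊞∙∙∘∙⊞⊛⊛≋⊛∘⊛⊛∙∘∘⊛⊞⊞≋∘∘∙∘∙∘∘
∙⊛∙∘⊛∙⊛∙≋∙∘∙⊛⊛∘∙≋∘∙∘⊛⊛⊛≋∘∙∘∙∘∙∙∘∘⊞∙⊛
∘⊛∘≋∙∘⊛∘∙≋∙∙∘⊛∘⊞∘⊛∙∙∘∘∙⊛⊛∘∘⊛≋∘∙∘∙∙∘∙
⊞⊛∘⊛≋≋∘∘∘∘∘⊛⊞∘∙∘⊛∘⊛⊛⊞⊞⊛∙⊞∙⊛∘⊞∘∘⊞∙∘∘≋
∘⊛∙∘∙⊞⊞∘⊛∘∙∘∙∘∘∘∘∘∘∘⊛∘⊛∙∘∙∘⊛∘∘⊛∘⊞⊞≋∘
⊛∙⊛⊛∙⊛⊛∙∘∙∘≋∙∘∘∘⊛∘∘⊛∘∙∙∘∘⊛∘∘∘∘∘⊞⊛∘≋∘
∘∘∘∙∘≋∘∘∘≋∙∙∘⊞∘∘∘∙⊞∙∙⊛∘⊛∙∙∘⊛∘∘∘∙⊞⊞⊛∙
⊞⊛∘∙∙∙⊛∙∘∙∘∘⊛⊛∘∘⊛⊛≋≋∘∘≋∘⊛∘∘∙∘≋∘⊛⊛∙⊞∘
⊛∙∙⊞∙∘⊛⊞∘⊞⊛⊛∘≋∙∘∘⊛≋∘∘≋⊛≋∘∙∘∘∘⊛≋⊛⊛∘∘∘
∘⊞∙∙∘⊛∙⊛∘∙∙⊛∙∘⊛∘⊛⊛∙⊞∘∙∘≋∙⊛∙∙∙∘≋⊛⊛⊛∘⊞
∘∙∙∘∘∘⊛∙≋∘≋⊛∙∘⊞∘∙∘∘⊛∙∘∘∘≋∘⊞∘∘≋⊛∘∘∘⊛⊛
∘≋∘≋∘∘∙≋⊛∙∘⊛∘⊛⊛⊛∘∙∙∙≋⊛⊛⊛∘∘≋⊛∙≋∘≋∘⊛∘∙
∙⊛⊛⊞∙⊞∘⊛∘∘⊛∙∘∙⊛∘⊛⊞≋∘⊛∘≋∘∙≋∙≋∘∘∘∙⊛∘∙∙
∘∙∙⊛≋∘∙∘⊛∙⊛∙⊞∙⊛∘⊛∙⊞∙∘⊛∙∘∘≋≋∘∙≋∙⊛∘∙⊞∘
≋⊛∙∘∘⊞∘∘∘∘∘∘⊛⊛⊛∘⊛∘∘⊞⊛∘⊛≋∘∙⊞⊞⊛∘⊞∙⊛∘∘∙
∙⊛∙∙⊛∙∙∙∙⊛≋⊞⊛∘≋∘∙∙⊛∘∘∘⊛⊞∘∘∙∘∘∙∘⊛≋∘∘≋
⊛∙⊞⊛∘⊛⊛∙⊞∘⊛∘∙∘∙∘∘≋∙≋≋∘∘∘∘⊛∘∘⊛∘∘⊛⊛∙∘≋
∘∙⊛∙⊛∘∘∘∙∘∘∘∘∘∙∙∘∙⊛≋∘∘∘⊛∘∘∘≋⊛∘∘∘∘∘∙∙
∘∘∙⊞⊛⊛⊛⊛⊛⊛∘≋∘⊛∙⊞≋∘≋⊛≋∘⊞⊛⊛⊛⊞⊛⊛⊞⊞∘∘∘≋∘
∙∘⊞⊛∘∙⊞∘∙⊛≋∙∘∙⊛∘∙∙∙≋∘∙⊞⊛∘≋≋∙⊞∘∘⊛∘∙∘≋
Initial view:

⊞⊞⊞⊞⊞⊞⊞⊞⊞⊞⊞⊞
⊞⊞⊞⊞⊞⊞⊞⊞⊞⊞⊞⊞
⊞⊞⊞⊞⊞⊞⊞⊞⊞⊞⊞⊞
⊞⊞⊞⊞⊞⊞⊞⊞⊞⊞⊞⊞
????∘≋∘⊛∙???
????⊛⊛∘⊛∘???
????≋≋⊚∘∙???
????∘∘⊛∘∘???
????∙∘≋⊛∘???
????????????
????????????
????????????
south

⊞⊞⊞⊞⊞⊞⊞⊞⊞⊞⊞⊞
⊞⊞⊞⊞⊞⊞⊞⊞⊞⊞⊞⊞
⊞⊞⊞⊞⊞⊞⊞⊞⊞⊞⊞⊞
????∘≋∘⊛∙???
????⊛⊛∘⊛∘???
????≋≋⊛∘∙???
????∘∘⊚∘∘???
????∙∘≋⊛∘???
????∘≋∘⊛⊛???
????????????
????????????
????????????

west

⊞⊞⊞⊞⊞⊞⊞⊞⊞⊞⊞⊞
⊞⊞⊞⊞⊞⊞⊞⊞⊞⊞⊞⊞
⊞⊞⊞⊞⊞⊞⊞⊞⊞⊞⊞⊞
?????∘≋∘⊛∙??
????≋⊛⊛∘⊛∘??
????⊛≋≋⊛∘∙??
????⊛∘⊚⊛∘∘??
????∘∙∘≋⊛∘??
????∙∘≋∘⊛⊛??
????????????
????????????
????????????

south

⊞⊞⊞⊞⊞⊞⊞⊞⊞⊞⊞⊞
⊞⊞⊞⊞⊞⊞⊞⊞⊞⊞⊞⊞
?????∘≋∘⊛∙??
????≋⊛⊛∘⊛∘??
????⊛≋≋⊛∘∙??
????⊛∘∘⊛∘∘??
????∘∙⊚≋⊛∘??
????∙∘≋∘⊛⊛??
????∘⊛⊛⊛⊛???
????????????
????????????
????????????

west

⊞⊞⊞⊞⊞⊞⊞⊞⊞⊞⊞⊞
⊞⊞⊞⊞⊞⊞⊞⊞⊞⊞⊞⊞
??????∘≋∘⊛∙?
?????≋⊛⊛∘⊛∘?
????∘⊛≋≋⊛∘∙?
????⊛⊛∘∘⊛∘∘?
????⊛∘⊚∘≋⊛∘?
????∘∙∘≋∘⊛⊛?
????⊛∘⊛⊛⊛⊛??
????????????
????????????
????????????

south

⊞⊞⊞⊞⊞⊞⊞⊞⊞⊞⊞⊞
??????∘≋∘⊛∙?
?????≋⊛⊛∘⊛∘?
????∘⊛≋≋⊛∘∙?
????⊛⊛∘∘⊛∘∘?
????⊛∘∙∘≋⊛∘?
????∘∙⊚≋∘⊛⊛?
????⊛∘⊛⊛⊛⊛??
????∘∘∘≋⊛???
????????????
????????????
????????????

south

??????∘≋∘⊛∙?
?????≋⊛⊛∘⊛∘?
????∘⊛≋≋⊛∘∙?
????⊛⊛∘∘⊛∘∘?
????⊛∘∙∘≋⊛∘?
????∘∙∘≋∘⊛⊛?
????⊛∘⊚⊛⊛⊛??
????∘∘∘≋⊛???
????∘⊛∘∙∙???
????????????
????????????
????????????

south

?????≋⊛⊛∘⊛∘?
????∘⊛≋≋⊛∘∙?
????⊛⊛∘∘⊛∘∘?
????⊛∘∙∘≋⊛∘?
????∘∙∘≋∘⊛⊛?
????⊛∘⊛⊛⊛⊛??
????∘∘⊚≋⊛???
????∘⊛∘∙∙???
????∙∘≋⊛∙???
????????????
????????????
????????????

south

????∘⊛≋≋⊛∘∙?
????⊛⊛∘∘⊛∘∘?
????⊛∘∙∘≋⊛∘?
????∘∙∘≋∘⊛⊛?
????⊛∘⊛⊛⊛⊛??
????∘∘∘≋⊛???
????∘⊛⊚∙∙???
????∙∘≋⊛∙???
????⊞⊛⊞≋∘???
????????????
????????????
????????????

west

?????∘⊛≋≋⊛∘∙
?????⊛⊛∘∘⊛∘∘
?????⊛∘∙∘≋⊛∘
?????∘∙∘≋∘⊛⊛
????⊛⊛∘⊛⊛⊛⊛?
????∙∘∘∘≋⊛??
????∘∘⊚∘∙∙??
????∙∙∘≋⊛∙??
????∙⊞⊛⊞≋∘??
????????????
????????????
????????????

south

?????⊛⊛∘∘⊛∘∘
?????⊛∘∙∘≋⊛∘
?????∘∙∘≋∘⊛⊛
????⊛⊛∘⊛⊛⊛⊛?
????∙∘∘∘≋⊛??
????∘∘⊛∘∙∙??
????∙∙⊚≋⊛∙??
????∙⊞⊛⊞≋∘??
????∘⊛∘∘∙???
????????????
????????????
????????????

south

?????⊛∘∙∘≋⊛∘
?????∘∙∘≋∘⊛⊛
????⊛⊛∘⊛⊛⊛⊛?
????∙∘∘∘≋⊛??
????∘∘⊛∘∙∙??
????∙∙∘≋⊛∙??
????∙⊞⊚⊞≋∘??
????∘⊛∘∘∙???
????∘∘∘⊞∘???
????????????
????????????
????????????

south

?????∘∙∘≋∘⊛⊛
????⊛⊛∘⊛⊛⊛⊛?
????∙∘∘∘≋⊛??
????∘∘⊛∘∙∙??
????∙∙∘≋⊛∙??
????∙⊞⊛⊞≋∘??
????∘⊛⊚∘∙???
????∘∘∘⊞∘???
????∘⊛∙∙⊞???
????????????
????????????
????????????

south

????⊛⊛∘⊛⊛⊛⊛?
????∙∘∘∘≋⊛??
????∘∘⊛∘∙∙??
????∙∙∘≋⊛∙??
????∙⊞⊛⊞≋∘??
????∘⊛∘∘∙???
????∘∘⊚⊞∘???
????∘⊛∙∙⊞???
????∘⊛⊞⊞≋???
????????????
????????????
????????????

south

????∙∘∘∘≋⊛??
????∘∘⊛∘∙∙??
????∙∙∘≋⊛∙??
????∙⊞⊛⊞≋∘??
????∘⊛∘∘∙???
????∘∘∘⊞∘???
????∘⊛⊚∙⊞???
????∘⊛⊞⊞≋???
????∘∙∘∙∘???
????????????
????????????
????????????

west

?????∙∘∘∘≋⊛?
?????∘∘⊛∘∙∙?
?????∙∙∘≋⊛∙?
?????∙⊞⊛⊞≋∘?
????⊞∘⊛∘∘∙??
????⊛∘∘∘⊞∘??
????∘∘⊚∙∙⊞??
????∘∘⊛⊞⊞≋??
????≋∘∙∘∙∘??
????????????
????????????
????????????

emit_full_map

????∘≋∘⊛∙
???≋⊛⊛∘⊛∘
??∘⊛≋≋⊛∘∙
??⊛⊛∘∘⊛∘∘
??⊛∘∙∘≋⊛∘
??∘∙∘≋∘⊛⊛
?⊛⊛∘⊛⊛⊛⊛?
?∙∘∘∘≋⊛??
?∘∘⊛∘∙∙??
?∙∙∘≋⊛∙??
?∙⊞⊛⊞≋∘??
⊞∘⊛∘∘∙???
⊛∘∘∘⊞∘???
∘∘⊚∙∙⊞???
∘∘⊛⊞⊞≋???
≋∘∙∘∙∘???

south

?????∘∘⊛∘∙∙?
?????∙∙∘≋⊛∙?
?????∙⊞⊛⊞≋∘?
????⊞∘⊛∘∘∙??
????⊛∘∘∘⊞∘??
????∘∘⊛∙∙⊞??
????∘∘⊚⊞⊞≋??
????≋∘∙∘∙∘??
????⊛⊛∘∘⊛???
????????????
????????????
????????????

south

?????∙∙∘≋⊛∙?
?????∙⊞⊛⊞≋∘?
????⊞∘⊛∘∘∙??
????⊛∘∘∘⊞∘??
????∘∘⊛∙∙⊞??
????∘∘⊛⊞⊞≋??
????≋∘⊚∘∙∘??
????⊛⊛∘∘⊛???
????∙⊞∙⊛∘???
????????????
????????????
????????????

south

?????∙⊞⊛⊞≋∘?
????⊞∘⊛∘∘∙??
????⊛∘∘∘⊞∘??
????∘∘⊛∙∙⊞??
????∘∘⊛⊞⊞≋??
????≋∘∙∘∙∘??
????⊛⊛⊚∘⊛???
????∙⊞∙⊛∘???
????∙∘∙∘⊛???
????????????
????????????
????????????

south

????⊞∘⊛∘∘∙??
????⊛∘∘∘⊞∘??
????∘∘⊛∙∙⊞??
????∘∘⊛⊞⊞≋??
????≋∘∙∘∙∘??
????⊛⊛∘∘⊛???
????∙⊞⊚⊛∘???
????∙∘∙∘⊛???
????∘∘⊛∘∘???
????????????
????????????
????????????

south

????⊛∘∘∘⊞∘??
????∘∘⊛∙∙⊞??
????∘∘⊛⊞⊞≋??
????≋∘∙∘∙∘??
????⊛⊛∘∘⊛???
????∙⊞∙⊛∘???
????∙∘⊚∘⊛???
????∘∘⊛∘∘???
????⊛∙∙∘⊛???
????????????
????????????
????????????

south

????∘∘⊛∙∙⊞??
????∘∘⊛⊞⊞≋??
????≋∘∙∘∙∘??
????⊛⊛∘∘⊛???
????∙⊞∙⊛∘???
????∙∘∙∘⊛???
????∘∘⊚∘∘???
????⊛∙∙∘⊛???
????∘⊛∘∘∙???
????????????
????????????
????????????

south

????∘∘⊛⊞⊞≋??
????≋∘∙∘∙∘??
????⊛⊛∘∘⊛???
????∙⊞∙⊛∘???
????∙∘∙∘⊛???
????∘∘⊛∘∘???
????⊛∙⊚∘⊛???
????∘⊛∘∘∙???
????≋∘∙∘∘???
????????????
????????????
????????????

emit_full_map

????∘≋∘⊛∙
???≋⊛⊛∘⊛∘
??∘⊛≋≋⊛∘∙
??⊛⊛∘∘⊛∘∘
??⊛∘∙∘≋⊛∘
??∘∙∘≋∘⊛⊛
?⊛⊛∘⊛⊛⊛⊛?
?∙∘∘∘≋⊛??
?∘∘⊛∘∙∙??
?∙∙∘≋⊛∙??
?∙⊞⊛⊞≋∘??
⊞∘⊛∘∘∙???
⊛∘∘∘⊞∘???
∘∘⊛∙∙⊞???
∘∘⊛⊞⊞≋???
≋∘∙∘∙∘???
⊛⊛∘∘⊛????
∙⊞∙⊛∘????
∙∘∙∘⊛????
∘∘⊛∘∘????
⊛∙⊚∘⊛????
∘⊛∘∘∙????
≋∘∙∘∘????

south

????≋∘∙∘∙∘??
????⊛⊛∘∘⊛???
????∙⊞∙⊛∘???
????∙∘∙∘⊛???
????∘∘⊛∘∘???
????⊛∙∙∘⊛???
????∘⊛⊚∘∙???
????≋∘∙∘∘???
????≋∙⊛∙∙???
????????????
????????????
????????????

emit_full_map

????∘≋∘⊛∙
???≋⊛⊛∘⊛∘
??∘⊛≋≋⊛∘∙
??⊛⊛∘∘⊛∘∘
??⊛∘∙∘≋⊛∘
??∘∙∘≋∘⊛⊛
?⊛⊛∘⊛⊛⊛⊛?
?∙∘∘∘≋⊛??
?∘∘⊛∘∙∙??
?∙∙∘≋⊛∙??
?∙⊞⊛⊞≋∘??
⊞∘⊛∘∘∙???
⊛∘∘∘⊞∘???
∘∘⊛∙∙⊞???
∘∘⊛⊞⊞≋???
≋∘∙∘∙∘???
⊛⊛∘∘⊛????
∙⊞∙⊛∘????
∙∘∙∘⊛????
∘∘⊛∘∘????
⊛∙∙∘⊛????
∘⊛⊚∘∙????
≋∘∙∘∘????
≋∙⊛∙∙????


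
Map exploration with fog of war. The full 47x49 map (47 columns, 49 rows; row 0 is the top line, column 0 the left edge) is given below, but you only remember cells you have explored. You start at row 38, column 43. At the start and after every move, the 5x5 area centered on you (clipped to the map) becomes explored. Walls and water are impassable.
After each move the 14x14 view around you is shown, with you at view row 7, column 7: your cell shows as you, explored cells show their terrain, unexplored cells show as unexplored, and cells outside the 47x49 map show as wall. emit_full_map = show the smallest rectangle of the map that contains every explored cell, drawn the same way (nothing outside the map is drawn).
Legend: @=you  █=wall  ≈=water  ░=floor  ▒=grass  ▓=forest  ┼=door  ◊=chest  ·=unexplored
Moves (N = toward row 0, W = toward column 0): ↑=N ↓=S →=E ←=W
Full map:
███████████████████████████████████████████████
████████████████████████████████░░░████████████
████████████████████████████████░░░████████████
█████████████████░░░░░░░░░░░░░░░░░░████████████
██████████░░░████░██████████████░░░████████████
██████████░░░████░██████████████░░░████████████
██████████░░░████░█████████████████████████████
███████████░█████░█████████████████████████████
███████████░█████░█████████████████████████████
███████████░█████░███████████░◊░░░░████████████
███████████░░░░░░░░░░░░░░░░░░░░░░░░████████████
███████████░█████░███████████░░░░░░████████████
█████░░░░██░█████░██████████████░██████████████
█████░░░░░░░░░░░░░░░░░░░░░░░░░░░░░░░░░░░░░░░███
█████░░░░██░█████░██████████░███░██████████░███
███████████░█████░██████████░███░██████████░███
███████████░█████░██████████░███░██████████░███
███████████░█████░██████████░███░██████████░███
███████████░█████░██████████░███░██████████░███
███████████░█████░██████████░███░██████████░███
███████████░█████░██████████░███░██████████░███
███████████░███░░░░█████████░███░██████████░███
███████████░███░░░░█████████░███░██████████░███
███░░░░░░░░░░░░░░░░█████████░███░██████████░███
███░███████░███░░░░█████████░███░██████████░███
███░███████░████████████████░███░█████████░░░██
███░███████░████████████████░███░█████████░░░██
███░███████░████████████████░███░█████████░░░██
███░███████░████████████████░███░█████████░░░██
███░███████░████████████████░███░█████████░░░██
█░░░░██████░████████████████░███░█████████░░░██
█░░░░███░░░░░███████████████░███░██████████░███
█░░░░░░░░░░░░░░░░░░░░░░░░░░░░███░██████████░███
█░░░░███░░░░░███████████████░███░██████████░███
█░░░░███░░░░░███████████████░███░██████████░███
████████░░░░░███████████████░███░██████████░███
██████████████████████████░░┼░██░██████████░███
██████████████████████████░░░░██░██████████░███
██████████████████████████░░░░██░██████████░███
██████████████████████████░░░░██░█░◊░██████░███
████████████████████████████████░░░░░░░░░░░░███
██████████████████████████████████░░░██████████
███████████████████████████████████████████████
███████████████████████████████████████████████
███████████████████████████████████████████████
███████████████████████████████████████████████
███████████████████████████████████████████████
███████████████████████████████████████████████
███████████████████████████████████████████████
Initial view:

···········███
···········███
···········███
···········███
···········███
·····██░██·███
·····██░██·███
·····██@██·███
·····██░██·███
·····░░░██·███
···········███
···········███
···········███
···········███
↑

···········███
···········███
···········███
···········███
···········███
·····██░██·███
·····██░██·███
·····██@██·███
·····██░██·███
·····██░██·███
·····░░░██·███
···········███
···········███
···········███

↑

···········███
···········███
···········███
···········███
···········███
·····██░██·███
·····██░██·███
·····██@██·███
·····██░██·███
·····██░██·███
·····██░██·███
·····░░░██·███
···········███
···········███

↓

···········███
···········███
···········███
···········███
·····██░██·███
·····██░██·███
·····██░██·███
·····██@██·███
·····██░██·███
·····██░██·███
·····░░░██·███
···········███
···········███
···········███

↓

···········███
···········███
···········███
·····██░██·███
·····██░██·███
·····██░██·███
·····██░██·███
·····██@██·███
·····██░██·███
·····░░░██·███
···········███
···········███
···········███
···········███

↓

···········███
···········███
·····██░██·███
·····██░██·███
·····██░██·███
·····██░██·███
·····██░██·███
·····██@██·███
·····░░░██·███
·····█████·███
···········███
···········███
···········███
···········███

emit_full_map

██░██
██░██
██░██
██░██
██░██
██@██
░░░██
█████

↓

···········███
·····██░██·███
·····██░██·███
·····██░██·███
·····██░██·███
·····██░██·███
·····██░██·███
·····░░@██·███
·····█████·███
·····█████·███
···········███
···········███
···········███
···········███

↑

···········███
···········███
·····██░██·███
·····██░██·███
·····██░██·███
·····██░██·███
·····██░██·███
·····██@██·███
·····░░░██·███
·····█████·███
·····█████·███
···········███
···········███
···········███

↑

···········███
···········███
···········███
·····██░██·███
·····██░██·███
·····██░██·███
·····██░██·███
·····██@██·███
·····██░██·███
·····░░░██·███
·····█████·███
·····█████·███
···········███
···········███

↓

···········███
···········███
·····██░██·███
·····██░██·███
·····██░██·███
·····██░██·███
·····██░██·███
·····██@██·███
·····░░░██·███
·····█████·███
·····█████·███
···········███
···········███
···········███

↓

···········███
·····██░██·███
·····██░██·███
·····██░██·███
·····██░██·███
·····██░██·███
·····██░██·███
·····░░@██·███
·····█████·███
·····█████·███
···········███
···········███
···········███
···········███
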